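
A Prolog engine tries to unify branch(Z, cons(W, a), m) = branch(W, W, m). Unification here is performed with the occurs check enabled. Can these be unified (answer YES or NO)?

NO

Decompose branch/3: Z = W,  cons(W, a) = W,  m = m.
Bind Z := W; no other remaining equation mentions Z.
Occurs check fails: W occurs in cons(W, a); the equation W = cons(W, a) has no finite solution.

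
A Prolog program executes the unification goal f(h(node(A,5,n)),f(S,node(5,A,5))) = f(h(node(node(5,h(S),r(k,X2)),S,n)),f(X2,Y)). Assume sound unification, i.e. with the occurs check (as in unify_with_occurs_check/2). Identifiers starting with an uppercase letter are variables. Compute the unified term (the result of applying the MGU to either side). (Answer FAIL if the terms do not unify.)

f(h(node(node(5,h(5),r(k,5)),5,n)),f(5,node(5,node(5,h(5),r(k,5)),5)))

Decompose f/2: h(node(A,5,n)) = h(node(node(5,h(S),r(k,X2)),S,n)),  f(S,node(5,A,5)) = f(X2,Y).
Decompose h/1: node(A,5,n) = node(node(5,h(S),r(k,X2)),S,n).
Decompose node/3: A = node(5,h(S),r(k,X2)),  5 = S,  n = n.
Bind A := node(5,h(S),r(k,X2)); substituting into the one remaining equation that mentions A gives: f(S,node(5,node(5,h(S),r(k,X2)),5)) = f(X2,Y).
Bind S := 5; substituting into the one remaining equation that mentions S gives: f(5,node(5,node(5,h(5),r(k,X2)),5)) = f(X2,Y). Substituting into the earlier binding gives A := node(5,h(5),r(k,X2)).
Delete trivial equation n = n.
Decompose f/2: 5 = X2,  node(5,node(5,h(5),r(k,X2)),5) = Y.
Bind X2 := 5; substituting into the remaining equation gives: node(5,node(5,h(5),r(k,5)),5) = Y. Substituting into the earlier binding gives A := node(5,h(5),r(k,5)).
Bind Y := node(5,node(5,h(5),r(k,5)),5).
Applying the MGU to either side gives f(h(node(node(5,h(5),r(k,5)),5,n)),f(5,node(5,node(5,h(5),r(k,5)),5))).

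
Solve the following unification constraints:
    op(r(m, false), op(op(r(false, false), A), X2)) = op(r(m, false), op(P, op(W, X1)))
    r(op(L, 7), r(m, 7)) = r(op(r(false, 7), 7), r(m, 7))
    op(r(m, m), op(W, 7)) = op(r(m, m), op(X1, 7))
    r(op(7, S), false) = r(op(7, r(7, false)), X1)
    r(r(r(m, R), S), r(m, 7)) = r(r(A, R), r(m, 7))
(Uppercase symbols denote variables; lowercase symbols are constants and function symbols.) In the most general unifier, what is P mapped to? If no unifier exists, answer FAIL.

Decompose op/2: r(m, false) = r(m, false),  op(op(r(false, false), A), X2) = op(P, op(W, X1)).
Delete trivial equation r(m, false) = r(m, false).
Decompose op/2: op(r(false, false), A) = P,  X2 = op(W, X1).
Bind P := op(r(false, false), A); no other remaining equation mentions P.
Bind X2 := op(W, X1); no other remaining equation mentions X2.
Decompose r/2: op(L, 7) = op(r(false, 7), 7),  r(m, 7) = r(m, 7).
Decompose op/2: L = r(false, 7),  7 = 7.
Bind L := r(false, 7); no other remaining equation mentions L.
Delete trivial equation 7 = 7.
Delete trivial equation r(m, 7) = r(m, 7).
Decompose op/2: r(m, m) = r(m, m),  op(W, 7) = op(X1, 7).
Delete trivial equation r(m, m) = r(m, m).
Decompose op/2: W = X1,  7 = 7.
Bind W := X1; no other remaining equation mentions W. Substituting into the earlier binding gives X2 := op(X1, X1).
Delete trivial equation 7 = 7.
Decompose r/2: op(7, S) = op(7, r(7, false)),  false = X1.
Decompose op/2: 7 = 7,  S = r(7, false).
Delete trivial equation 7 = 7.
Bind S := r(7, false); substituting into the one remaining equation that mentions S gives: r(r(r(m, R), r(7, false)), r(m, 7)) = r(r(A, R), r(m, 7)).
Bind X1 := false; no other remaining equation mentions X1. Substituting into the earlier bindings gives X2 := op(false, false), W := false.
Decompose r/2: r(r(m, R), r(7, false)) = r(A, R),  r(m, 7) = r(m, 7).
Decompose r/2: r(m, R) = A,  r(7, false) = R.
Bind A := r(m, R); no other remaining equation mentions A. Substituting into the earlier binding gives P := op(r(false, false), r(m, R)).
Bind R := r(7, false); no other remaining equation mentions R. Substituting into the earlier bindings gives P := op(r(false, false), r(m, r(7, false))), A := r(m, r(7, false)).
Delete trivial equation r(m, 7) = r(m, 7).
MGU = { P ↦ op(r(false, false), r(m, r(7, false))), X2 ↦ op(false, false), L ↦ r(false, 7), W ↦ false, S ↦ r(7, false), X1 ↦ false, A ↦ r(m, r(7, false)), R ↦ r(7, false) }, so P ↦ op(r(false, false), r(m, r(7, false))).

op(r(false, false), r(m, r(7, false)))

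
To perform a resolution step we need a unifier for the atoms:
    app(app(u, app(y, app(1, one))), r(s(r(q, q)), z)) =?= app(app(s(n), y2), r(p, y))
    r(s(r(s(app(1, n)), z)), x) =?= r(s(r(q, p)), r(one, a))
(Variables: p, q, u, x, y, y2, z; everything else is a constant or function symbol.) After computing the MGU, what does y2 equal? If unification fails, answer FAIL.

Decompose app/2: app(u, app(y, app(1, one))) =?= app(s(n), y2),  r(s(r(q, q)), z) =?= r(p, y).
Decompose app/2: u =?= s(n),  app(y, app(1, one)) =?= y2.
Bind u := s(n); no other remaining equation mentions u.
Bind y2 := app(y, app(1, one)); no other remaining equation mentions y2.
Decompose r/2: s(r(q, q)) =?= p,  z =?= y.
Bind p := s(r(q, q)); substituting into the one remaining equation that mentions p gives: r(s(r(s(app(1, n)), z)), x) =?= r(s(r(q, s(r(q, q)))), r(one, a)).
Bind z := y; substituting into the remaining equation gives: r(s(r(s(app(1, n)), y)), x) =?= r(s(r(q, s(r(q, q)))), r(one, a)).
Decompose r/2: s(r(s(app(1, n)), y)) =?= s(r(q, s(r(q, q)))),  x =?= r(one, a).
Decompose s/1: r(s(app(1, n)), y) =?= r(q, s(r(q, q))).
Decompose r/2: s(app(1, n)) =?= q,  y =?= s(r(q, q)).
Bind q := s(app(1, n)); substituting into the one remaining equation that mentions q gives: y =?= s(r(s(app(1, n)), s(app(1, n)))). Substituting into the earlier binding gives p := s(r(s(app(1, n)), s(app(1, n)))).
Bind y := s(r(s(app(1, n)), s(app(1, n)))); no other remaining equation mentions y. Substituting into the earlier bindings gives y2 := app(s(r(s(app(1, n)), s(app(1, n)))), app(1, one)), z := s(r(s(app(1, n)), s(app(1, n)))).
Bind x := r(one, a).
MGU = { u := s(n), y2 := app(s(r(s(app(1, n)), s(app(1, n)))), app(1, one)), p := s(r(s(app(1, n)), s(app(1, n)))), z := s(r(s(app(1, n)), s(app(1, n)))), q := s(app(1, n)), y := s(r(s(app(1, n)), s(app(1, n)))), x := r(one, a) }, so y2 := app(s(r(s(app(1, n)), s(app(1, n)))), app(1, one)).

app(s(r(s(app(1, n)), s(app(1, n)))), app(1, one))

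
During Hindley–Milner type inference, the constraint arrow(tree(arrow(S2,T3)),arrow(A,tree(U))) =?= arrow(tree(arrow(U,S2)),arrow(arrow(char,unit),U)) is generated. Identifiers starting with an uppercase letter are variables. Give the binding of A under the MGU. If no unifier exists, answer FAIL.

FAIL

Decompose arrow/2: tree(arrow(S2,T3)) =?= tree(arrow(U,S2)),  arrow(A,tree(U)) =?= arrow(arrow(char,unit),U).
Decompose tree/1: arrow(S2,T3) =?= arrow(U,S2).
Decompose arrow/2: S2 =?= U,  T3 =?= S2.
Bind S2 := U; substituting into the one remaining equation that mentions S2 gives: T3 =?= U.
Bind T3 := U; no other remaining equation mentions T3.
Decompose arrow/2: A =?= arrow(char,unit),  tree(U) =?= U.
Bind A := arrow(char,unit); no other remaining equation mentions A.
Occurs check fails: U occurs in tree(U); the equation U =?= tree(U) has no finite solution.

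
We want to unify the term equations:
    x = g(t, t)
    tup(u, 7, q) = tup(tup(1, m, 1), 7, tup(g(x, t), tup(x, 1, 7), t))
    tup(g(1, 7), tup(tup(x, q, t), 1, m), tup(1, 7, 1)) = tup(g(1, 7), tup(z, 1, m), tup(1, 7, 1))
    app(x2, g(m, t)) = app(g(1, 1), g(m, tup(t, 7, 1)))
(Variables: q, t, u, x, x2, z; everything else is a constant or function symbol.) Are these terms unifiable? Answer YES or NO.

NO

Bind x := g(t, t); substituting into the 2 remaining equations that mention x gives: tup(u, 7, q) = tup(tup(1, m, 1), 7, tup(g(g(t, t), t), tup(g(t, t), 1, 7), t)),  tup(g(1, 7), tup(tup(g(t, t), q, t), 1, m), tup(1, 7, 1)) = tup(g(1, 7), tup(z, 1, m), tup(1, 7, 1)).
Decompose tup/3: u = tup(1, m, 1),  7 = 7,  q = tup(g(g(t, t), t), tup(g(t, t), 1, 7), t).
Bind u := tup(1, m, 1); no other remaining equation mentions u.
Delete trivial equation 7 = 7.
Bind q := tup(g(g(t, t), t), tup(g(t, t), 1, 7), t); substituting into the one remaining equation that mentions q gives: tup(g(1, 7), tup(tup(g(t, t), tup(g(g(t, t), t), tup(g(t, t), 1, 7), t), t), 1, m), tup(1, 7, 1)) = tup(g(1, 7), tup(z, 1, m), tup(1, 7, 1)).
Decompose tup/3: g(1, 7) = g(1, 7),  tup(tup(g(t, t), tup(g(g(t, t), t), tup(g(t, t), 1, 7), t), t), 1, m) = tup(z, 1, m),  tup(1, 7, 1) = tup(1, 7, 1).
Delete trivial equation g(1, 7) = g(1, 7).
Decompose tup/3: tup(g(t, t), tup(g(g(t, t), t), tup(g(t, t), 1, 7), t), t) = z,  1 = 1,  m = m.
Bind z := tup(g(t, t), tup(g(g(t, t), t), tup(g(t, t), 1, 7), t), t); no other remaining equation mentions z.
Delete trivial equation 1 = 1.
Delete trivial equation m = m.
Delete trivial equation tup(1, 7, 1) = tup(1, 7, 1).
Decompose app/2: x2 = g(1, 1),  g(m, t) = g(m, tup(t, 7, 1)).
Bind x2 := g(1, 1); no other remaining equation mentions x2.
Decompose g/2: m = m,  t = tup(t, 7, 1).
Delete trivial equation m = m.
Occurs check fails: t occurs in tup(t, 7, 1); the equation t = tup(t, 7, 1) has no finite solution.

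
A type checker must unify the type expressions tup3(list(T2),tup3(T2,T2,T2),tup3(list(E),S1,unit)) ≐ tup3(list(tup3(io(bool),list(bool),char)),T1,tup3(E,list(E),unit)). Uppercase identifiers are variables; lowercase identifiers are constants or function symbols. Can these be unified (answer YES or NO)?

Decompose tup3/3: list(T2) ≐ list(tup3(io(bool),list(bool),char)),  tup3(T2,T2,T2) ≐ T1,  tup3(list(E),S1,unit) ≐ tup3(E,list(E),unit).
Decompose list/1: T2 ≐ tup3(io(bool),list(bool),char).
Bind T2 := tup3(io(bool),list(bool),char); substituting into the one remaining equation that mentions T2 gives: tup3(tup3(io(bool),list(bool),char),tup3(io(bool),list(bool),char),tup3(io(bool),list(bool),char)) ≐ T1.
Bind T1 := tup3(tup3(io(bool),list(bool),char),tup3(io(bool),list(bool),char),tup3(io(bool),list(bool),char)); no other remaining equation mentions T1.
Decompose tup3/3: list(E) ≐ E,  S1 ≐ list(E),  unit ≐ unit.
Occurs check fails: E occurs in list(E); the equation E ≐ list(E) has no finite solution.

NO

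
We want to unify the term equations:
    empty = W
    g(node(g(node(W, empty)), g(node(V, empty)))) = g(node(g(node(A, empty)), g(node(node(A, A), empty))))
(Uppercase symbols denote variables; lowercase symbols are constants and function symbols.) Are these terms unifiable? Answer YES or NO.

Bind W := empty; substituting into the remaining equation gives: g(node(g(node(empty, empty)), g(node(V, empty)))) = g(node(g(node(A, empty)), g(node(node(A, A), empty)))).
Decompose g/1: node(g(node(empty, empty)), g(node(V, empty))) = node(g(node(A, empty)), g(node(node(A, A), empty))).
Decompose node/2: g(node(empty, empty)) = g(node(A, empty)),  g(node(V, empty)) = g(node(node(A, A), empty)).
Decompose g/1: node(empty, empty) = node(A, empty).
Decompose node/2: empty = A,  empty = empty.
Bind A := empty; substituting into the one remaining equation that mentions A gives: g(node(V, empty)) = g(node(node(empty, empty), empty)).
Delete trivial equation empty = empty.
Decompose g/1: node(V, empty) = node(node(empty, empty), empty).
Decompose node/2: V = node(empty, empty),  empty = empty.
Bind V := node(empty, empty); no other remaining equation mentions V.
Delete trivial equation empty = empty.
No equations remain and no clash or occurs-check failure arose, so a unifier exists.

YES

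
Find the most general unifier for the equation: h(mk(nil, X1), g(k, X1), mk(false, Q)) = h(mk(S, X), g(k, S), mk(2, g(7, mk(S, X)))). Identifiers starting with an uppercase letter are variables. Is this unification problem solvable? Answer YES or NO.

NO

Decompose h/3: mk(nil, X1) = mk(S, X),  g(k, X1) = g(k, S),  mk(false, Q) = mk(2, g(7, mk(S, X))).
Decompose mk/2: nil = S,  X1 = X.
Bind S := nil; substituting into the 2 remaining equations that mention S gives: g(k, X1) = g(k, nil),  mk(false, Q) = mk(2, g(7, mk(nil, X))).
Bind X1 := X; substituting into the one remaining equation that mentions X1 gives: g(k, X) = g(k, nil).
Decompose g/2: k = k,  X = nil.
Delete trivial equation k = k.
Bind X := nil; substituting into the remaining equation gives: mk(false, Q) = mk(2, g(7, mk(nil, nil))). Substituting into the earlier binding gives X1 := nil.
Decompose mk/2: false = 2,  Q = g(7, mk(nil, nil)).
Clash: constants false and 2 differ; no unifier exists.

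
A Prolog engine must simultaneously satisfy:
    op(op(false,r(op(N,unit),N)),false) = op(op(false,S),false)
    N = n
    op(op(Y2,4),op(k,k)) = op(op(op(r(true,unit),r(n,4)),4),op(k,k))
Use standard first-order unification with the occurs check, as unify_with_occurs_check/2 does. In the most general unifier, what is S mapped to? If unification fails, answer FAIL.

r(op(n,unit),n)

Decompose op/2: op(false,r(op(N,unit),N)) = op(false,S),  false = false.
Decompose op/2: false = false,  r(op(N,unit),N) = S.
Delete trivial equation false = false.
Bind S := r(op(N,unit),N); no other remaining equation mentions S.
Delete trivial equation false = false.
Bind N := n; no other remaining equation mentions N. Substituting into the earlier binding gives S := r(op(n,unit),n).
Decompose op/2: op(Y2,4) = op(op(r(true,unit),r(n,4)),4),  op(k,k) = op(k,k).
Decompose op/2: Y2 = op(r(true,unit),r(n,4)),  4 = 4.
Bind Y2 := op(r(true,unit),r(n,4)); no other remaining equation mentions Y2.
Delete trivial equation 4 = 4.
Delete trivial equation op(k,k) = op(k,k).
MGU = { S ↦ r(op(n,unit),n), N ↦ n, Y2 ↦ op(r(true,unit),r(n,4)) }, so S ↦ r(op(n,unit),n).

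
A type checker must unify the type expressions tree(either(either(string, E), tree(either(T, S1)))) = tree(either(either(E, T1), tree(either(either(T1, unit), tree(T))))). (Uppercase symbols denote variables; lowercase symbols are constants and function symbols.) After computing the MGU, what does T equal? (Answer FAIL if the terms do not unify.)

either(string, unit)

Decompose tree/1: either(either(string, E), tree(either(T, S1))) = either(either(E, T1), tree(either(either(T1, unit), tree(T)))).
Decompose either/2: either(string, E) = either(E, T1),  tree(either(T, S1)) = tree(either(either(T1, unit), tree(T))).
Decompose either/2: string = E,  E = T1.
Bind E := string; substituting into the one remaining equation that mentions E gives: string = T1.
Bind T1 := string; substituting into the remaining equation gives: tree(either(T, S1)) = tree(either(either(string, unit), tree(T))).
Decompose tree/1: either(T, S1) = either(either(string, unit), tree(T)).
Decompose either/2: T = either(string, unit),  S1 = tree(T).
Bind T := either(string, unit); substituting into the remaining equation gives: S1 = tree(either(string, unit)).
Bind S1 := tree(either(string, unit)).
MGU = { E ↦ string, T1 ↦ string, T ↦ either(string, unit), S1 ↦ tree(either(string, unit)) }, so T ↦ either(string, unit).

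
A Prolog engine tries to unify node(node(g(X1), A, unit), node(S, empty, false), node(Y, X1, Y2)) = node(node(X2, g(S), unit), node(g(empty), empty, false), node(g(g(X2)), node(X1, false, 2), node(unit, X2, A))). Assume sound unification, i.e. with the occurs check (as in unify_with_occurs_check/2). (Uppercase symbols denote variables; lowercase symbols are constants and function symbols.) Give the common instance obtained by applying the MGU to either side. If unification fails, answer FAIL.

FAIL

Decompose node/3: node(g(X1), A, unit) = node(X2, g(S), unit),  node(S, empty, false) = node(g(empty), empty, false),  node(Y, X1, Y2) = node(g(g(X2)), node(X1, false, 2), node(unit, X2, A)).
Decompose node/3: g(X1) = X2,  A = g(S),  unit = unit.
Bind X2 := g(X1); substituting into the one remaining equation that mentions X2 gives: node(Y, X1, Y2) = node(g(g(g(X1))), node(X1, false, 2), node(unit, g(X1), A)).
Bind A := g(S); substituting into the one remaining equation that mentions A gives: node(Y, X1, Y2) = node(g(g(g(X1))), node(X1, false, 2), node(unit, g(X1), g(S))).
Delete trivial equation unit = unit.
Decompose node/3: S = g(empty),  empty = empty,  false = false.
Bind S := g(empty); substituting into the one remaining equation that mentions S gives: node(Y, X1, Y2) = node(g(g(g(X1))), node(X1, false, 2), node(unit, g(X1), g(g(empty)))). Substituting into the earlier binding gives A := g(g(empty)).
Delete trivial equation empty = empty.
Delete trivial equation false = false.
Decompose node/3: Y = g(g(g(X1))),  X1 = node(X1, false, 2),  Y2 = node(unit, g(X1), g(g(empty))).
Bind Y := g(g(g(X1))); no other remaining equation mentions Y.
Occurs check fails: X1 occurs in node(X1, false, 2); the equation X1 = node(X1, false, 2) has no finite solution.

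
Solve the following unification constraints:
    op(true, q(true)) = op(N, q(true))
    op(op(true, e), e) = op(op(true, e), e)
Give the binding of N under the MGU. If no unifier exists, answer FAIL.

Decompose op/2: true = N,  q(true) = q(true).
Bind N := true; no other remaining equation mentions N.
Delete trivial equation q(true) = q(true).
Delete trivial equation op(op(true, e), e) = op(op(true, e), e).
MGU = { N := true }, so N := true.

true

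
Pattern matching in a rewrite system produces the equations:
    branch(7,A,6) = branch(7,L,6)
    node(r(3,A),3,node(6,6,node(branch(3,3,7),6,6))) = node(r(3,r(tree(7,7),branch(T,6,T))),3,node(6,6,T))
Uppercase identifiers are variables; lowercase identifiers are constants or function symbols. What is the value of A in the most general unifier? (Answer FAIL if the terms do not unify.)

Decompose branch/3: 7 = 7,  A = L,  6 = 6.
Delete trivial equation 7 = 7.
Bind A := L; substituting into the one remaining equation that mentions A gives: node(r(3,L),3,node(6,6,node(branch(3,3,7),6,6))) = node(r(3,r(tree(7,7),branch(T,6,T))),3,node(6,6,T)).
Delete trivial equation 6 = 6.
Decompose node/3: r(3,L) = r(3,r(tree(7,7),branch(T,6,T))),  3 = 3,  node(6,6,node(branch(3,3,7),6,6)) = node(6,6,T).
Decompose r/2: 3 = 3,  L = r(tree(7,7),branch(T,6,T)).
Delete trivial equation 3 = 3.
Bind L := r(tree(7,7),branch(T,6,T)); no other remaining equation mentions L. Substituting into the earlier binding gives A := r(tree(7,7),branch(T,6,T)).
Delete trivial equation 3 = 3.
Decompose node/3: 6 = 6,  6 = 6,  node(branch(3,3,7),6,6) = T.
Delete trivial equation 6 = 6.
Delete trivial equation 6 = 6.
Bind T := node(branch(3,3,7),6,6). Substituting into the earlier bindings gives A := r(tree(7,7),branch(node(branch(3,3,7),6,6),6,node(branch(3,3,7),6,6))), L := r(tree(7,7),branch(node(branch(3,3,7),6,6),6,node(branch(3,3,7),6,6))).
MGU = { A ↦ r(tree(7,7),branch(node(branch(3,3,7),6,6),6,node(branch(3,3,7),6,6))), L ↦ r(tree(7,7),branch(node(branch(3,3,7),6,6),6,node(branch(3,3,7),6,6))), T ↦ node(branch(3,3,7),6,6) }, so A ↦ r(tree(7,7),branch(node(branch(3,3,7),6,6),6,node(branch(3,3,7),6,6))).

r(tree(7,7),branch(node(branch(3,3,7),6,6),6,node(branch(3,3,7),6,6)))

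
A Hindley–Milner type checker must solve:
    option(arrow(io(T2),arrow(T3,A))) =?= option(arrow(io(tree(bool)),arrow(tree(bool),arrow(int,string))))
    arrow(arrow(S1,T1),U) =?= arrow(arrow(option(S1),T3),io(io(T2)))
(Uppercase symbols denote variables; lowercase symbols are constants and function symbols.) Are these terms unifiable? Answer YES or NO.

NO

Decompose option/1: arrow(io(T2),arrow(T3,A)) =?= arrow(io(tree(bool)),arrow(tree(bool),arrow(int,string))).
Decompose arrow/2: io(T2) =?= io(tree(bool)),  arrow(T3,A) =?= arrow(tree(bool),arrow(int,string)).
Decompose io/1: T2 =?= tree(bool).
Bind T2 := tree(bool); substituting into the one remaining equation that mentions T2 gives: arrow(arrow(S1,T1),U) =?= arrow(arrow(option(S1),T3),io(io(tree(bool)))).
Decompose arrow/2: T3 =?= tree(bool),  A =?= arrow(int,string).
Bind T3 := tree(bool); substituting into the one remaining equation that mentions T3 gives: arrow(arrow(S1,T1),U) =?= arrow(arrow(option(S1),tree(bool)),io(io(tree(bool)))).
Bind A := arrow(int,string); no other remaining equation mentions A.
Decompose arrow/2: arrow(S1,T1) =?= arrow(option(S1),tree(bool)),  U =?= io(io(tree(bool))).
Decompose arrow/2: S1 =?= option(S1),  T1 =?= tree(bool).
Occurs check fails: S1 occurs in option(S1); the equation S1 =?= option(S1) has no finite solution.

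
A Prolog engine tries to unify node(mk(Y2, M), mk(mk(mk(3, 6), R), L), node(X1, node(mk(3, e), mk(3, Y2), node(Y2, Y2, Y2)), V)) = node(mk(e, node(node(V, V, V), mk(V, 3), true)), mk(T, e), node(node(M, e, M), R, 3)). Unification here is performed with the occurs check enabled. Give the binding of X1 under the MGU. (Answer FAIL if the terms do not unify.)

node(node(node(3, 3, 3), mk(3, 3), true), e, node(node(3, 3, 3), mk(3, 3), true))

Decompose node/3: mk(Y2, M) = mk(e, node(node(V, V, V), mk(V, 3), true)),  mk(mk(mk(3, 6), R), L) = mk(T, e),  node(X1, node(mk(3, e), mk(3, Y2), node(Y2, Y2, Y2)), V) = node(node(M, e, M), R, 3).
Decompose mk/2: Y2 = e,  M = node(node(V, V, V), mk(V, 3), true).
Bind Y2 := e; substituting into the one remaining equation that mentions Y2 gives: node(X1, node(mk(3, e), mk(3, e), node(e, e, e)), V) = node(node(M, e, M), R, 3).
Bind M := node(node(V, V, V), mk(V, 3), true); substituting into the one remaining equation that mentions M gives: node(X1, node(mk(3, e), mk(3, e), node(e, e, e)), V) = node(node(node(node(V, V, V), mk(V, 3), true), e, node(node(V, V, V), mk(V, 3), true)), R, 3).
Decompose mk/2: mk(mk(3, 6), R) = T,  L = e.
Bind T := mk(mk(3, 6), R); no other remaining equation mentions T.
Bind L := e; no other remaining equation mentions L.
Decompose node/3: X1 = node(node(node(V, V, V), mk(V, 3), true), e, node(node(V, V, V), mk(V, 3), true)),  node(mk(3, e), mk(3, e), node(e, e, e)) = R,  V = 3.
Bind X1 := node(node(node(V, V, V), mk(V, 3), true), e, node(node(V, V, V), mk(V, 3), true)); no other remaining equation mentions X1.
Bind R := node(mk(3, e), mk(3, e), node(e, e, e)); no other remaining equation mentions R. Substituting into the earlier binding gives T := mk(mk(3, 6), node(mk(3, e), mk(3, e), node(e, e, e))).
Bind V := 3. Substituting into the earlier bindings gives M := node(node(3, 3, 3), mk(3, 3), true), X1 := node(node(node(3, 3, 3), mk(3, 3), true), e, node(node(3, 3, 3), mk(3, 3), true)).
MGU = { Y2 = e, M = node(node(3, 3, 3), mk(3, 3), true), T = mk(mk(3, 6), node(mk(3, e), mk(3, e), node(e, e, e))), L = e, X1 = node(node(node(3, 3, 3), mk(3, 3), true), e, node(node(3, 3, 3), mk(3, 3), true)), R = node(mk(3, e), mk(3, e), node(e, e, e)), V = 3 }, so X1 = node(node(node(3, 3, 3), mk(3, 3), true), e, node(node(3, 3, 3), mk(3, 3), true)).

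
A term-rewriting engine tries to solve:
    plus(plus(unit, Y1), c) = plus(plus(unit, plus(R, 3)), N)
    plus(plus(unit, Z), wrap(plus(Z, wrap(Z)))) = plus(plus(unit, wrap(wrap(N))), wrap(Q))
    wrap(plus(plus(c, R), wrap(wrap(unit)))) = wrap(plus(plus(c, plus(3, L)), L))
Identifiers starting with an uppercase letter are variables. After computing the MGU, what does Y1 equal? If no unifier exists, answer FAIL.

plus(plus(3, wrap(wrap(unit))), 3)

Decompose plus/2: plus(unit, Y1) = plus(unit, plus(R, 3)),  c = N.
Decompose plus/2: unit = unit,  Y1 = plus(R, 3).
Delete trivial equation unit = unit.
Bind Y1 := plus(R, 3); no other remaining equation mentions Y1.
Bind N := c; substituting into the one remaining equation that mentions N gives: plus(plus(unit, Z), wrap(plus(Z, wrap(Z)))) = plus(plus(unit, wrap(wrap(c))), wrap(Q)).
Decompose plus/2: plus(unit, Z) = plus(unit, wrap(wrap(c))),  wrap(plus(Z, wrap(Z))) = wrap(Q).
Decompose plus/2: unit = unit,  Z = wrap(wrap(c)).
Delete trivial equation unit = unit.
Bind Z := wrap(wrap(c)); substituting into the one remaining equation that mentions Z gives: wrap(plus(wrap(wrap(c)), wrap(wrap(wrap(c))))) = wrap(Q).
Decompose wrap/1: plus(wrap(wrap(c)), wrap(wrap(wrap(c)))) = Q.
Bind Q := plus(wrap(wrap(c)), wrap(wrap(wrap(c)))); no other remaining equation mentions Q.
Decompose wrap/1: plus(plus(c, R), wrap(wrap(unit))) = plus(plus(c, plus(3, L)), L).
Decompose plus/2: plus(c, R) = plus(c, plus(3, L)),  wrap(wrap(unit)) = L.
Decompose plus/2: c = c,  R = plus(3, L).
Delete trivial equation c = c.
Bind R := plus(3, L); no other remaining equation mentions R. Substituting into the earlier binding gives Y1 := plus(plus(3, L), 3).
Bind L := wrap(wrap(unit)). Substituting into the earlier bindings gives Y1 := plus(plus(3, wrap(wrap(unit))), 3), R := plus(3, wrap(wrap(unit))).
MGU = { Y1 := plus(plus(3, wrap(wrap(unit))), 3), N := c, Z := wrap(wrap(c)), Q := plus(wrap(wrap(c)), wrap(wrap(wrap(c)))), R := plus(3, wrap(wrap(unit))), L := wrap(wrap(unit)) }, so Y1 := plus(plus(3, wrap(wrap(unit))), 3).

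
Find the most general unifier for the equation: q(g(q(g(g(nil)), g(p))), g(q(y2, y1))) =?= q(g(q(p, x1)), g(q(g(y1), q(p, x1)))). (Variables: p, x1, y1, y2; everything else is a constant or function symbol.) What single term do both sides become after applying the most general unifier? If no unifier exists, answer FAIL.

q(g(q(g(g(nil)), g(g(g(nil))))), g(q(g(q(g(g(nil)), g(g(g(nil))))), q(g(g(nil)), g(g(g(nil)))))))

Decompose q/2: g(q(g(g(nil)), g(p))) =?= g(q(p, x1)),  g(q(y2, y1)) =?= g(q(g(y1), q(p, x1))).
Decompose g/1: q(g(g(nil)), g(p)) =?= q(p, x1).
Decompose q/2: g(g(nil)) =?= p,  g(p) =?= x1.
Bind p := g(g(nil)); substituting into the remaining equations gives: g(g(g(nil))) =?= x1,  g(q(y2, y1)) =?= g(q(g(y1), q(g(g(nil)), x1))).
Bind x1 := g(g(g(nil))); substituting into the remaining equation gives: g(q(y2, y1)) =?= g(q(g(y1), q(g(g(nil)), g(g(g(nil)))))).
Decompose g/1: q(y2, y1) =?= q(g(y1), q(g(g(nil)), g(g(g(nil))))).
Decompose q/2: y2 =?= g(y1),  y1 =?= q(g(g(nil)), g(g(g(nil)))).
Bind y2 := g(y1); no other remaining equation mentions y2.
Bind y1 := q(g(g(nil)), g(g(g(nil)))). Substituting into the earlier binding gives y2 := g(q(g(g(nil)), g(g(g(nil))))).
Applying the MGU to either side gives q(g(q(g(g(nil)), g(g(g(nil))))), g(q(g(q(g(g(nil)), g(g(g(nil))))), q(g(g(nil)), g(g(g(nil))))))).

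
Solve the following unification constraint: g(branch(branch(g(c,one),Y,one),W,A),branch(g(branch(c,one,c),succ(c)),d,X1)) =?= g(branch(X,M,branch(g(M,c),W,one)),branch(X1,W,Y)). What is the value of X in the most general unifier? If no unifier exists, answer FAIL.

Decompose g/2: branch(branch(g(c,one),Y,one),W,A) =?= branch(X,M,branch(g(M,c),W,one)),  branch(g(branch(c,one,c),succ(c)),d,X1) =?= branch(X1,W,Y).
Decompose branch/3: branch(g(c,one),Y,one) =?= X,  W =?= M,  A =?= branch(g(M,c),W,one).
Bind X := branch(g(c,one),Y,one); no other remaining equation mentions X.
Bind W := M; substituting into the remaining equations gives: A =?= branch(g(M,c),M,one),  branch(g(branch(c,one,c),succ(c)),d,X1) =?= branch(X1,M,Y).
Bind A := branch(g(M,c),M,one); no other remaining equation mentions A.
Decompose branch/3: g(branch(c,one,c),succ(c)) =?= X1,  d =?= M,  X1 =?= Y.
Bind X1 := g(branch(c,one,c),succ(c)); substituting into the one remaining equation that mentions X1 gives: g(branch(c,one,c),succ(c)) =?= Y.
Bind M := d; no other remaining equation mentions M. Substituting into the earlier bindings gives W := d, A := branch(g(d,c),d,one).
Bind Y := g(branch(c,one,c),succ(c)). Substituting into the earlier binding gives X := branch(g(c,one),g(branch(c,one,c),succ(c)),one).
MGU = { X ↦ branch(g(c,one),g(branch(c,one,c),succ(c)),one), W ↦ d, A ↦ branch(g(d,c),d,one), X1 ↦ g(branch(c,one,c),succ(c)), M ↦ d, Y ↦ g(branch(c,one,c),succ(c)) }, so X ↦ branch(g(c,one),g(branch(c,one,c),succ(c)),one).

branch(g(c,one),g(branch(c,one,c),succ(c)),one)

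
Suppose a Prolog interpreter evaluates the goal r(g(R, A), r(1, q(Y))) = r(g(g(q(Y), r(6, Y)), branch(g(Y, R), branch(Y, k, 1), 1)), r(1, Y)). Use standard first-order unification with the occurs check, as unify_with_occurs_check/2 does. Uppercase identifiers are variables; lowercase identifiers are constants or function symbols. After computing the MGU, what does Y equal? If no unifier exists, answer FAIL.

FAIL

Decompose r/2: g(R, A) = g(g(q(Y), r(6, Y)), branch(g(Y, R), branch(Y, k, 1), 1)),  r(1, q(Y)) = r(1, Y).
Decompose g/2: R = g(q(Y), r(6, Y)),  A = branch(g(Y, R), branch(Y, k, 1), 1).
Bind R := g(q(Y), r(6, Y)); substituting into the one remaining equation that mentions R gives: A = branch(g(Y, g(q(Y), r(6, Y))), branch(Y, k, 1), 1).
Bind A := branch(g(Y, g(q(Y), r(6, Y))), branch(Y, k, 1), 1); no other remaining equation mentions A.
Decompose r/2: 1 = 1,  q(Y) = Y.
Delete trivial equation 1 = 1.
Occurs check fails: Y occurs in q(Y); the equation Y = q(Y) has no finite solution.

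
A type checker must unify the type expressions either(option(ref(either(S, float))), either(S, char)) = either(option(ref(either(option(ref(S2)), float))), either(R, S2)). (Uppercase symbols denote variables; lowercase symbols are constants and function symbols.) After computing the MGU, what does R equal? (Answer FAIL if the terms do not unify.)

option(ref(char))

Decompose either/2: option(ref(either(S, float))) = option(ref(either(option(ref(S2)), float))),  either(S, char) = either(R, S2).
Decompose option/1: ref(either(S, float)) = ref(either(option(ref(S2)), float)).
Decompose ref/1: either(S, float) = either(option(ref(S2)), float).
Decompose either/2: S = option(ref(S2)),  float = float.
Bind S := option(ref(S2)); substituting into the one remaining equation that mentions S gives: either(option(ref(S2)), char) = either(R, S2).
Delete trivial equation float = float.
Decompose either/2: option(ref(S2)) = R,  char = S2.
Bind R := option(ref(S2)); no other remaining equation mentions R.
Bind S2 := char. Substituting into the earlier bindings gives S := option(ref(char)), R := option(ref(char)).
MGU = { S -> option(ref(char)), R -> option(ref(char)), S2 -> char }, so R -> option(ref(char)).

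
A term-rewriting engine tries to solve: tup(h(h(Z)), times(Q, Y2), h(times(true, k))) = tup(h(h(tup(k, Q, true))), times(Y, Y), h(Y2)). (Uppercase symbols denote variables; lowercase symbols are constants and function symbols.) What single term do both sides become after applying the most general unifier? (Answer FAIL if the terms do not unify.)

tup(h(h(tup(k, times(true, k), true))), times(times(true, k), times(true, k)), h(times(true, k)))

Decompose tup/3: h(h(Z)) = h(h(tup(k, Q, true))),  times(Q, Y2) = times(Y, Y),  h(times(true, k)) = h(Y2).
Decompose h/1: h(Z) = h(tup(k, Q, true)).
Decompose h/1: Z = tup(k, Q, true).
Bind Z := tup(k, Q, true); no other remaining equation mentions Z.
Decompose times/2: Q = Y,  Y2 = Y.
Bind Q := Y; no other remaining equation mentions Q. Substituting into the earlier binding gives Z := tup(k, Y, true).
Bind Y2 := Y; substituting into the remaining equation gives: h(times(true, k)) = h(Y).
Decompose h/1: times(true, k) = Y.
Bind Y := times(true, k). Substituting into the earlier bindings gives Z := tup(k, times(true, k), true), Q := times(true, k), Y2 := times(true, k).
Applying the MGU to either side gives tup(h(h(tup(k, times(true, k), true))), times(times(true, k), times(true, k)), h(times(true, k))).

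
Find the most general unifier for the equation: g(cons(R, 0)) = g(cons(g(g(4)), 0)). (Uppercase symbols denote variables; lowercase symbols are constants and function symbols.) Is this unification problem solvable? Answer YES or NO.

Decompose g/1: cons(R, 0) = cons(g(g(4)), 0).
Decompose cons/2: R = g(g(4)),  0 = 0.
Bind R := g(g(4)); no other remaining equation mentions R.
Delete trivial equation 0 = 0.
No equations remain and no clash or occurs-check failure arose, so a unifier exists.

YES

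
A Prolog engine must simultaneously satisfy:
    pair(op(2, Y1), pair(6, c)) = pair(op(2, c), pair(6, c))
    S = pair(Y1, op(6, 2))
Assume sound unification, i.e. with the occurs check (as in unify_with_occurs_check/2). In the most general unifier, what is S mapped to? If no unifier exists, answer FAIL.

Decompose pair/2: op(2, Y1) = op(2, c),  pair(6, c) = pair(6, c).
Decompose op/2: 2 = 2,  Y1 = c.
Delete trivial equation 2 = 2.
Bind Y1 := c; substituting into the one remaining equation that mentions Y1 gives: S = pair(c, op(6, 2)).
Delete trivial equation pair(6, c) = pair(6, c).
Bind S := pair(c, op(6, 2)).
MGU = { Y1 = c, S = pair(c, op(6, 2)) }, so S = pair(c, op(6, 2)).

pair(c, op(6, 2))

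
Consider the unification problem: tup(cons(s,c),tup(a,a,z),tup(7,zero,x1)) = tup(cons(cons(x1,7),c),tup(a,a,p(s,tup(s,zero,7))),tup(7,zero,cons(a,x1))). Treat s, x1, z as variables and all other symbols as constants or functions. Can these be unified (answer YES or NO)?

NO

Decompose tup/3: cons(s,c) = cons(cons(x1,7),c),  tup(a,a,z) = tup(a,a,p(s,tup(s,zero,7))),  tup(7,zero,x1) = tup(7,zero,cons(a,x1)).
Decompose cons/2: s = cons(x1,7),  c = c.
Bind s := cons(x1,7); substituting into the one remaining equation that mentions s gives: tup(a,a,z) = tup(a,a,p(cons(x1,7),tup(cons(x1,7),zero,7))).
Delete trivial equation c = c.
Decompose tup/3: a = a,  a = a,  z = p(cons(x1,7),tup(cons(x1,7),zero,7)).
Delete trivial equation a = a.
Delete trivial equation a = a.
Bind z := p(cons(x1,7),tup(cons(x1,7),zero,7)); no other remaining equation mentions z.
Decompose tup/3: 7 = 7,  zero = zero,  x1 = cons(a,x1).
Delete trivial equation 7 = 7.
Delete trivial equation zero = zero.
Occurs check fails: x1 occurs in cons(a,x1); the equation x1 = cons(a,x1) has no finite solution.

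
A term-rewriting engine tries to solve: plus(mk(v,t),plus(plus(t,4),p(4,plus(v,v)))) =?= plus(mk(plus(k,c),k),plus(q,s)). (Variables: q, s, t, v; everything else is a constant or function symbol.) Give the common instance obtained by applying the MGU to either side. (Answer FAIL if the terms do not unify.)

Decompose plus/2: mk(v,t) =?= mk(plus(k,c),k),  plus(plus(t,4),p(4,plus(v,v))) =?= plus(q,s).
Decompose mk/2: v =?= plus(k,c),  t =?= k.
Bind v := plus(k,c); substituting into the one remaining equation that mentions v gives: plus(plus(t,4),p(4,plus(plus(k,c),plus(k,c)))) =?= plus(q,s).
Bind t := k; substituting into the remaining equation gives: plus(plus(k,4),p(4,plus(plus(k,c),plus(k,c)))) =?= plus(q,s).
Decompose plus/2: plus(k,4) =?= q,  p(4,plus(plus(k,c),plus(k,c))) =?= s.
Bind q := plus(k,4); no other remaining equation mentions q.
Bind s := p(4,plus(plus(k,c),plus(k,c))).
Applying the MGU to either side gives plus(mk(plus(k,c),k),plus(plus(k,4),p(4,plus(plus(k,c),plus(k,c))))).

plus(mk(plus(k,c),k),plus(plus(k,4),p(4,plus(plus(k,c),plus(k,c)))))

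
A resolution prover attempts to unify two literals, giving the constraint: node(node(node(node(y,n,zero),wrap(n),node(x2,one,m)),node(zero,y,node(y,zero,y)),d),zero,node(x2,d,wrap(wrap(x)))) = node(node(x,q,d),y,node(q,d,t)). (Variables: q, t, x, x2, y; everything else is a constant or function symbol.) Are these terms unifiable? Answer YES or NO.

YES

Decompose node/3: node(node(node(y,n,zero),wrap(n),node(x2,one,m)),node(zero,y,node(y,zero,y)),d) = node(x,q,d),  zero = y,  node(x2,d,wrap(wrap(x))) = node(q,d,t).
Decompose node/3: node(node(y,n,zero),wrap(n),node(x2,one,m)) = x,  node(zero,y,node(y,zero,y)) = q,  d = d.
Bind x := node(node(y,n,zero),wrap(n),node(x2,one,m)); substituting into the one remaining equation that mentions x gives: node(x2,d,wrap(wrap(node(node(y,n,zero),wrap(n),node(x2,one,m))))) = node(q,d,t).
Bind q := node(zero,y,node(y,zero,y)); substituting into the one remaining equation that mentions q gives: node(x2,d,wrap(wrap(node(node(y,n,zero),wrap(n),node(x2,one,m))))) = node(node(zero,y,node(y,zero,y)),d,t).
Delete trivial equation d = d.
Bind y := zero; substituting into the remaining equation gives: node(x2,d,wrap(wrap(node(node(zero,n,zero),wrap(n),node(x2,one,m))))) = node(node(zero,zero,node(zero,zero,zero)),d,t). Substituting into the earlier bindings gives x := node(node(zero,n,zero),wrap(n),node(x2,one,m)), q := node(zero,zero,node(zero,zero,zero)).
Decompose node/3: x2 = node(zero,zero,node(zero,zero,zero)),  d = d,  wrap(wrap(node(node(zero,n,zero),wrap(n),node(x2,one,m)))) = t.
Bind x2 := node(zero,zero,node(zero,zero,zero)); substituting into the one remaining equation that mentions x2 gives: wrap(wrap(node(node(zero,n,zero),wrap(n),node(node(zero,zero,node(zero,zero,zero)),one,m)))) = t. Substituting into the earlier binding gives x := node(node(zero,n,zero),wrap(n),node(node(zero,zero,node(zero,zero,zero)),one,m)).
Delete trivial equation d = d.
Bind t := wrap(wrap(node(node(zero,n,zero),wrap(n),node(node(zero,zero,node(zero,zero,zero)),one,m)))).
No equations remain and no clash or occurs-check failure arose, so a unifier exists.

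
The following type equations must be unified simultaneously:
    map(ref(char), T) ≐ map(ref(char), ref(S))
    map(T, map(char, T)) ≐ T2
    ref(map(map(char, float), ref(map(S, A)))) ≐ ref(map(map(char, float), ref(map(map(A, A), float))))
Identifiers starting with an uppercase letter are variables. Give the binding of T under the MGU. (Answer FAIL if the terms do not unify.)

ref(map(float, float))

Decompose map/2: ref(char) ≐ ref(char),  T ≐ ref(S).
Delete trivial equation ref(char) ≐ ref(char).
Bind T := ref(S); substituting into the one remaining equation that mentions T gives: map(ref(S), map(char, ref(S))) ≐ T2.
Bind T2 := map(ref(S), map(char, ref(S))); no other remaining equation mentions T2.
Decompose ref/1: map(map(char, float), ref(map(S, A))) ≐ map(map(char, float), ref(map(map(A, A), float))).
Decompose map/2: map(char, float) ≐ map(char, float),  ref(map(S, A)) ≐ ref(map(map(A, A), float)).
Delete trivial equation map(char, float) ≐ map(char, float).
Decompose ref/1: map(S, A) ≐ map(map(A, A), float).
Decompose map/2: S ≐ map(A, A),  A ≐ float.
Bind S := map(A, A); no other remaining equation mentions S. Substituting into the earlier bindings gives T := ref(map(A, A)), T2 := map(ref(map(A, A)), map(char, ref(map(A, A)))).
Bind A := float. Substituting into the earlier bindings gives T := ref(map(float, float)), T2 := map(ref(map(float, float)), map(char, ref(map(float, float)))), S := map(float, float).
MGU = { T -> ref(map(float, float)), T2 -> map(ref(map(float, float)), map(char, ref(map(float, float)))), S -> map(float, float), A -> float }, so T -> ref(map(float, float)).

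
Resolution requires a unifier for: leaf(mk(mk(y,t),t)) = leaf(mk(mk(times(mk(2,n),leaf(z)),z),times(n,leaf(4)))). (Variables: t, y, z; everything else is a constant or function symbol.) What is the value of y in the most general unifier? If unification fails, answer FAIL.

Decompose leaf/1: mk(mk(y,t),t) = mk(mk(times(mk(2,n),leaf(z)),z),times(n,leaf(4))).
Decompose mk/2: mk(y,t) = mk(times(mk(2,n),leaf(z)),z),  t = times(n,leaf(4)).
Decompose mk/2: y = times(mk(2,n),leaf(z)),  t = z.
Bind y := times(mk(2,n),leaf(z)); no other remaining equation mentions y.
Bind t := z; substituting into the remaining equation gives: z = times(n,leaf(4)).
Bind z := times(n,leaf(4)). Substituting into the earlier bindings gives y := times(mk(2,n),leaf(times(n,leaf(4)))), t := times(n,leaf(4)).
MGU = { y := times(mk(2,n),leaf(times(n,leaf(4)))), t := times(n,leaf(4)), z := times(n,leaf(4)) }, so y := times(mk(2,n),leaf(times(n,leaf(4)))).

times(mk(2,n),leaf(times(n,leaf(4))))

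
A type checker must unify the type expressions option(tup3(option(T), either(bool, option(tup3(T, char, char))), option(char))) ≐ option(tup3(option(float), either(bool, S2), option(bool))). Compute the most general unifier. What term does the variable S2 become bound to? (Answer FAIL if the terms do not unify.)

Decompose option/1: tup3(option(T), either(bool, option(tup3(T, char, char))), option(char)) ≐ tup3(option(float), either(bool, S2), option(bool)).
Decompose tup3/3: option(T) ≐ option(float),  either(bool, option(tup3(T, char, char))) ≐ either(bool, S2),  option(char) ≐ option(bool).
Decompose option/1: T ≐ float.
Bind T := float; substituting into the one remaining equation that mentions T gives: either(bool, option(tup3(float, char, char))) ≐ either(bool, S2).
Decompose either/2: bool ≐ bool,  option(tup3(float, char, char)) ≐ S2.
Delete trivial equation bool ≐ bool.
Bind S2 := option(tup3(float, char, char)); no other remaining equation mentions S2.
Decompose option/1: char ≐ bool.
Clash: constants char and bool differ; no unifier exists.

FAIL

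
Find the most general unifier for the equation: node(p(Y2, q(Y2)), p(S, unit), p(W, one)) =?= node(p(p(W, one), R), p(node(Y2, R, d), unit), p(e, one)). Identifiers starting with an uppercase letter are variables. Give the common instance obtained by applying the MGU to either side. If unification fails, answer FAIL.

node(p(p(e, one), q(p(e, one))), p(node(p(e, one), q(p(e, one)), d), unit), p(e, one))

Decompose node/3: p(Y2, q(Y2)) =?= p(p(W, one), R),  p(S, unit) =?= p(node(Y2, R, d), unit),  p(W, one) =?= p(e, one).
Decompose p/2: Y2 =?= p(W, one),  q(Y2) =?= R.
Bind Y2 := p(W, one); substituting into the 2 remaining equations that mention Y2 gives: q(p(W, one)) =?= R,  p(S, unit) =?= p(node(p(W, one), R, d), unit).
Bind R := q(p(W, one)); substituting into the one remaining equation that mentions R gives: p(S, unit) =?= p(node(p(W, one), q(p(W, one)), d), unit).
Decompose p/2: S =?= node(p(W, one), q(p(W, one)), d),  unit =?= unit.
Bind S := node(p(W, one), q(p(W, one)), d); no other remaining equation mentions S.
Delete trivial equation unit =?= unit.
Decompose p/2: W =?= e,  one =?= one.
Bind W := e; no other remaining equation mentions W. Substituting into the earlier bindings gives Y2 := p(e, one), R := q(p(e, one)), S := node(p(e, one), q(p(e, one)), d).
Delete trivial equation one =?= one.
Applying the MGU to either side gives node(p(p(e, one), q(p(e, one))), p(node(p(e, one), q(p(e, one)), d), unit), p(e, one)).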